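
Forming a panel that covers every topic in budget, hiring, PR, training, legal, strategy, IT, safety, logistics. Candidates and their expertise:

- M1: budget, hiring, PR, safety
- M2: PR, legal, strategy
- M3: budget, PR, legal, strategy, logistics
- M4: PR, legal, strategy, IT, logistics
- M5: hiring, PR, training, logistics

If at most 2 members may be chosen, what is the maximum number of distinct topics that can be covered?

8

Choosing M1, M4 covers {budget, hiring, PR, legal, strategy, IT, safety, logistics} — 8 topics.
No choice of 2 members does better; here training is left uncovered.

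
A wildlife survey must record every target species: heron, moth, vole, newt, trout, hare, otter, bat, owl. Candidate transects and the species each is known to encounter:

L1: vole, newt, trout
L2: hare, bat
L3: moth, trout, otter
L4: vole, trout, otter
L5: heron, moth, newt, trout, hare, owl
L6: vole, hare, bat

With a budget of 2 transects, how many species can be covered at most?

8

Choosing L4, L5 covers {heron, moth, vole, newt, trout, hare, otter, owl} — 8 species.
No choice of 2 transects does better; here bat is left uncovered.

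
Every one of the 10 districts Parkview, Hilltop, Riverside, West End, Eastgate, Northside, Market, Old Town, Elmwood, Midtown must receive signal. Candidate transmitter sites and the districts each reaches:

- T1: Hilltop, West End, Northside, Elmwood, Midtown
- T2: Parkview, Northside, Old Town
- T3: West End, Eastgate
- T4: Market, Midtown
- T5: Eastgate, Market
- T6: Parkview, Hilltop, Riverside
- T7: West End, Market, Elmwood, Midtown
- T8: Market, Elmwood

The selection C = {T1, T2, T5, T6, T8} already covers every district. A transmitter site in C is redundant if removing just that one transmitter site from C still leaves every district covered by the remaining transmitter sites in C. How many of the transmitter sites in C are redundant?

Drop T1: West End, Midtown uncovered — not redundant.
Drop T2: Old Town uncovered — not redundant.
Drop T5: Eastgate uncovered — not redundant.
Drop T6: Riverside uncovered — not redundant.
Drop T8: the rest still cover every district — redundant.
1 redundant: T8.

1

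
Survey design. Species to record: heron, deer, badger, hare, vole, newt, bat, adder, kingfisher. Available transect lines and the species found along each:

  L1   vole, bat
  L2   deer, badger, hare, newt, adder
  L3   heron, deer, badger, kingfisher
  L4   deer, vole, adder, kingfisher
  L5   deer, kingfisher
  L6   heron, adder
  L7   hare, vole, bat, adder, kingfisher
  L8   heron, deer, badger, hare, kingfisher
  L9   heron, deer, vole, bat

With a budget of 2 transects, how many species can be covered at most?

8

Choosing L2, L7 covers {deer, badger, hare, vole, newt, bat, adder, kingfisher} — 8 species.
No choice of 2 transects does better; here heron is left uncovered.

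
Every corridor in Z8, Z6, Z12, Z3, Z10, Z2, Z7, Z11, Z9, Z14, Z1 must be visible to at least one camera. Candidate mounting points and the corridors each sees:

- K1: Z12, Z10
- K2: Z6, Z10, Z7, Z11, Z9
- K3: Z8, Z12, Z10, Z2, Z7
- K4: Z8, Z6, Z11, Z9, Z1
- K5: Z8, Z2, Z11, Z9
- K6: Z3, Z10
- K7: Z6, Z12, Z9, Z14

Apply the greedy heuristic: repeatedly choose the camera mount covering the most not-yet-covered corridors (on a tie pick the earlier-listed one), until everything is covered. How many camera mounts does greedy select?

5

Pick 1: K2 covers 5 new corridors (Z6, Z10, Z7, Z11, Z9).
Pick 2: K3 covers 3 new corridors (Z8, Z12, Z2).
Pick 3: K4 covers 1 new corridors (Z1).
Pick 4: K6 covers 1 new corridors (Z3).
Pick 5: K7 covers 1 new corridors (Z14).
Greedy uses 5 camera mounts. (The true minimum is 4.)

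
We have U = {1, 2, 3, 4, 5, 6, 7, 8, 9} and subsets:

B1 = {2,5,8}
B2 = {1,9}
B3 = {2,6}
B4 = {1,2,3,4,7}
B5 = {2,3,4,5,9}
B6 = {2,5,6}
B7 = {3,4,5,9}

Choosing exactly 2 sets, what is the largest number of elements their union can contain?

7

Choosing B1, B4 covers {1, 2, 3, 4, 5, 7, 8} — 7 elements.
No choice of 2 sets does better; here 6, 9 are left uncovered.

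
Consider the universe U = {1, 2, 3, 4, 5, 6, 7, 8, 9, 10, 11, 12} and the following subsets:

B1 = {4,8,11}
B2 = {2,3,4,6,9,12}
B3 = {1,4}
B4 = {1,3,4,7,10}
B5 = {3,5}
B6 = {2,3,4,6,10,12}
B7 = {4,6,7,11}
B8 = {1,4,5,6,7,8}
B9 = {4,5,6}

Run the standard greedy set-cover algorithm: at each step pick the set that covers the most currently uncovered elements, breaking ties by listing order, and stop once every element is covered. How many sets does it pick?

4

Pick 1: B2 covers 6 new elements (2, 3, 4, 6, 9, 12).
Pick 2: B8 covers 4 new elements (1, 5, 7, 8).
Pick 3: B1 covers 1 new elements (11).
Pick 4: B4 covers 1 new elements (10).
Greedy uses 4 sets.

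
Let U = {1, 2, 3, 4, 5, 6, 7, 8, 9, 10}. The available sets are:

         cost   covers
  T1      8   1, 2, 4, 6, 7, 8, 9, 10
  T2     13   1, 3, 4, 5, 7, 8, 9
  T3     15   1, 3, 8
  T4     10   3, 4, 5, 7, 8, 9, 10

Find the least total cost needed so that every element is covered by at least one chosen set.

18

T1, T4 cover every element at cost 8 + 10 = 18.
Any cover uses at least 2 sets; among all covering selections none totals below 18.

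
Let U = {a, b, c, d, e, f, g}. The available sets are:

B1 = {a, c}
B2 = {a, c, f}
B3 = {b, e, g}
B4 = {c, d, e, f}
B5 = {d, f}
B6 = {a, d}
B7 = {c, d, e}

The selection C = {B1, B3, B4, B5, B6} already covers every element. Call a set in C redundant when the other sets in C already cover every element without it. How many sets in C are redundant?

4

Drop B1: the rest still cover every element — redundant.
Drop B3: b, g uncovered — not redundant.
Drop B4: the rest still cover every element — redundant.
Drop B5: the rest still cover every element — redundant.
Drop B6: the rest still cover every element — redundant.
4 redundant: B1, B4, B5, B6.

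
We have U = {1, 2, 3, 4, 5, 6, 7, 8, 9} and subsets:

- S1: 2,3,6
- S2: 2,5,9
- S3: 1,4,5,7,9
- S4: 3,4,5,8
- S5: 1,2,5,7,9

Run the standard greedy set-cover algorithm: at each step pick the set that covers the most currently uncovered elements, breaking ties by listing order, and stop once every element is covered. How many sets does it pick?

3

Pick 1: S3 covers 5 new elements (1, 4, 5, 7, 9).
Pick 2: S1 covers 3 new elements (2, 3, 6).
Pick 3: S4 covers 1 new elements (8).
Greedy uses 3 sets.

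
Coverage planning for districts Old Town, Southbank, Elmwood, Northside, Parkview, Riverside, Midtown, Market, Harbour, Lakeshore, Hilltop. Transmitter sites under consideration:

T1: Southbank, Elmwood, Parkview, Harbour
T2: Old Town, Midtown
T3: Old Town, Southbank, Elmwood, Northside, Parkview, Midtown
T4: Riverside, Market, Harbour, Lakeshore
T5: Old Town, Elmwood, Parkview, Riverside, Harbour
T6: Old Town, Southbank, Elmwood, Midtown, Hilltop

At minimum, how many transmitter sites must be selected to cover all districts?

T3, T4, T6 together cover {Old Town, Southbank, Elmwood, Northside, Parkview, Riverside, Midtown, Market, Harbour, Lakeshore, Hilltop} — every district.
No 2 of the 6 transmitter sites cover everything (all 15 pairs fall short), so 3 is minimum.

3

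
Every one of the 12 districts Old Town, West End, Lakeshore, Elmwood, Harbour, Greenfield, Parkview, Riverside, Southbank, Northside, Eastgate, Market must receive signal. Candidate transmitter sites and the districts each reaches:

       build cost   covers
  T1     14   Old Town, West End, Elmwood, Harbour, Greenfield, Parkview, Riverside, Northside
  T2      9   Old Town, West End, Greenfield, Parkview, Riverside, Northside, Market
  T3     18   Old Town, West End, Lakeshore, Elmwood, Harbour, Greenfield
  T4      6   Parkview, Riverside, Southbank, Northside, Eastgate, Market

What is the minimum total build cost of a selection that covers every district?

24

T3, T4 cover every district at build cost 18 + 6 = 24.
Any cover uses at least 2 transmitter sites; among all covering selections none totals below 24.
Greedy by coverage-per-build cost would pick T4, T1, T3 for 38 — worse than the optimum 24.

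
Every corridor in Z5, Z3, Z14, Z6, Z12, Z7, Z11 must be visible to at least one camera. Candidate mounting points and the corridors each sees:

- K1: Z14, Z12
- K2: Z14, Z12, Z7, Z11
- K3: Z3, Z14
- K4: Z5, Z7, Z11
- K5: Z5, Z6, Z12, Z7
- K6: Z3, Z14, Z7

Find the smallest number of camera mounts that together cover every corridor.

K2, K3, K5 together cover {Z5, Z3, Z14, Z6, Z12, Z7, Z11} — every corridor.
No 2 of the 6 camera mounts cover everything (all 15 pairs fall short), so 3 is minimum.

3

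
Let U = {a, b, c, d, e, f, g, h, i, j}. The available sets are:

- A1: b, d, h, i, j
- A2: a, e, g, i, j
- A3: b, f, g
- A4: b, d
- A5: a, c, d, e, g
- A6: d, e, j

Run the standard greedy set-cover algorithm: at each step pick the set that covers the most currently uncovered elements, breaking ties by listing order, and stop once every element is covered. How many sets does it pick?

3

Pick 1: A1 covers 5 new elements (b, d, h, i, j).
Pick 2: A5 covers 4 new elements (a, c, e, g).
Pick 3: A3 covers 1 new elements (f).
Greedy uses 3 sets.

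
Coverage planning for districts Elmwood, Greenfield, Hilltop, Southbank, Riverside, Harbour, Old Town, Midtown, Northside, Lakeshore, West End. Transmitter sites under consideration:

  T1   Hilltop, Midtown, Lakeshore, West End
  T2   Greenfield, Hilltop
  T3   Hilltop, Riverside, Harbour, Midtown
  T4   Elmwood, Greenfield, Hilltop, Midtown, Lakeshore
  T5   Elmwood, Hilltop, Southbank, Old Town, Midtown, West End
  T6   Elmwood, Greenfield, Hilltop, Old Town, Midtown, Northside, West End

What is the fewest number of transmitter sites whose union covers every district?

T1, T3, T5, T6 together cover {Elmwood, Greenfield, Hilltop, Southbank, Riverside, Harbour, Old Town, Midtown, Northside, Lakeshore, West End} — every district.
No 3 of the 6 transmitter sites cover everything (all 20 triples fall short), so 4 is minimum.

4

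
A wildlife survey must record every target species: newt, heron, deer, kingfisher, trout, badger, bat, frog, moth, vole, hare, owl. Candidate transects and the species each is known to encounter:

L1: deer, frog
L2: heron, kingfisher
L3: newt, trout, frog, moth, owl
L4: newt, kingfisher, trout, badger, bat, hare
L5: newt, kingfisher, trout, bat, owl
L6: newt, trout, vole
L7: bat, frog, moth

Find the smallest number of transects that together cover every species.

L1, L2, L3, L4, L6 together cover {newt, heron, deer, kingfisher, trout, badger, bat, frog, moth, vole, hare, owl} — every species.
No 4 of the 7 transects cover everything (all 35 size-4 selections fall short), so 5 is minimum.

5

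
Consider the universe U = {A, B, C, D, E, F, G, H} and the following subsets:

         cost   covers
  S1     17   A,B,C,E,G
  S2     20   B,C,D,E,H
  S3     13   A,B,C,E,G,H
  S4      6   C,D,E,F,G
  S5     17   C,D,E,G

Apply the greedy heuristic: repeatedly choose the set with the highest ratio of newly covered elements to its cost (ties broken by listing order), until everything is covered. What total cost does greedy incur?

Pick 1: S4 adds 5 new (C, D, E, F, G) at cost 6 (ratio 5/6).
Pick 2: S3 adds 3 new (A, B, H) at cost 13 (ratio 3/13).
Greedy total cost: 6 + 13 = 19.

19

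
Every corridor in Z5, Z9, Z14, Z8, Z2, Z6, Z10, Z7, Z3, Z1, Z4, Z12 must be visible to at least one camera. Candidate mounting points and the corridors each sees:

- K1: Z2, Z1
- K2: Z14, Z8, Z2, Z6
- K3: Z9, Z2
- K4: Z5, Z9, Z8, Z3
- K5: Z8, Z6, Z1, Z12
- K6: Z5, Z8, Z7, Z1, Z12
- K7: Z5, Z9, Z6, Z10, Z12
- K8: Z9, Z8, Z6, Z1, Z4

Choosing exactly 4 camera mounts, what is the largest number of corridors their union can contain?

11

Choosing K2, K4, K6, K7 covers {Z5, Z9, Z14, Z8, Z2, Z6, Z10, Z7, Z3, Z1, Z12} — 11 corridors.
No choice of 4 camera mounts does better; here Z4 is left uncovered.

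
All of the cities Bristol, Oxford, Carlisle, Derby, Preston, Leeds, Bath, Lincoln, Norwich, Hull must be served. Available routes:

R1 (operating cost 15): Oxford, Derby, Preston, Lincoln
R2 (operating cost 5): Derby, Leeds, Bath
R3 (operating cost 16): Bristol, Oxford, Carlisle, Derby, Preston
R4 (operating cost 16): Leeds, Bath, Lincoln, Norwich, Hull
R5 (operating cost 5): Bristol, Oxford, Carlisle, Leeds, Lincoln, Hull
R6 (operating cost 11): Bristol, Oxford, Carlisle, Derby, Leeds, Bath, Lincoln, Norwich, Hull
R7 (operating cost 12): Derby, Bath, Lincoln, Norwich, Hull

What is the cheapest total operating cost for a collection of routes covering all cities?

R1, R6 cover every city at operating cost 15 + 11 = 26.
Any cover uses at least 2 routes; among all covering selections none totals below 26.
Greedy by coverage-per-operating cost would pick R5, R2, R6, R1 for 36 — worse than the optimum 26.

26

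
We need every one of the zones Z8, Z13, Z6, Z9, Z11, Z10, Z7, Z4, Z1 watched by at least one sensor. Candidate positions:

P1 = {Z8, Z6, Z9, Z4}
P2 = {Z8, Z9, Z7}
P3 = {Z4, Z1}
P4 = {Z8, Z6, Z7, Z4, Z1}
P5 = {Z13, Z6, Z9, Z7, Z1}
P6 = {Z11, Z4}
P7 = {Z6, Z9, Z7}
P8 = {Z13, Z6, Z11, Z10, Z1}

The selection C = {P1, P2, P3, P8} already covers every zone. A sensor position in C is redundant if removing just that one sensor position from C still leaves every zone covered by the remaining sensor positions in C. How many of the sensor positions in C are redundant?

2

Drop P1: the rest still cover every zone — redundant.
Drop P2: Z7 uncovered — not redundant.
Drop P3: the rest still cover every zone — redundant.
Drop P8: Z13, Z11, Z10 uncovered — not redundant.
2 redundant: P1, P3.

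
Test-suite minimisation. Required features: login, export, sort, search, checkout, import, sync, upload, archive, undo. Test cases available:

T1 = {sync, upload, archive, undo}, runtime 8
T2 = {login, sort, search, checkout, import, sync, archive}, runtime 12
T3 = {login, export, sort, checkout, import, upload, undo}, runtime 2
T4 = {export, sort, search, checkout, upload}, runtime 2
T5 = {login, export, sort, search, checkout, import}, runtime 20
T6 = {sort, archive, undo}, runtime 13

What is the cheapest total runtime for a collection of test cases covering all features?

T1, T3, T4 cover every feature at runtime 8 + 2 + 2 = 12.
Any cover uses at least 2 test cases; among all covering selections none totals below 12.

12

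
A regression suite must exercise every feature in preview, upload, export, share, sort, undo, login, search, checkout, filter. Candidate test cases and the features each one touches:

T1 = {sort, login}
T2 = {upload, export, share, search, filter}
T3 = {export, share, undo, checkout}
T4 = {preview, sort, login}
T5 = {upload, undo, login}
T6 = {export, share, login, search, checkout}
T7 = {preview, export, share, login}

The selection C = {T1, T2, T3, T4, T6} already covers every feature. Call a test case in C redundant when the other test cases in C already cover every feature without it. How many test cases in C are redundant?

2

Drop T1: the rest still cover every feature — redundant.
Drop T2: upload, filter uncovered — not redundant.
Drop T3: undo uncovered — not redundant.
Drop T4: preview uncovered — not redundant.
Drop T6: the rest still cover every feature — redundant.
2 redundant: T1, T6.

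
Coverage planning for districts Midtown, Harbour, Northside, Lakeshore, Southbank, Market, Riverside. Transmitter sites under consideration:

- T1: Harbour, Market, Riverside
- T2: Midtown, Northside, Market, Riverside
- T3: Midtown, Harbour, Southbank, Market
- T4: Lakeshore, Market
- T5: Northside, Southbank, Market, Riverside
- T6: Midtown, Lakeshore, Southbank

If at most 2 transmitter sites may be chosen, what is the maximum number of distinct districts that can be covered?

Choosing T1, T6 covers {Midtown, Harbour, Lakeshore, Southbank, Market, Riverside} — 6 districts.
No choice of 2 transmitter sites does better; here Northside is left uncovered.

6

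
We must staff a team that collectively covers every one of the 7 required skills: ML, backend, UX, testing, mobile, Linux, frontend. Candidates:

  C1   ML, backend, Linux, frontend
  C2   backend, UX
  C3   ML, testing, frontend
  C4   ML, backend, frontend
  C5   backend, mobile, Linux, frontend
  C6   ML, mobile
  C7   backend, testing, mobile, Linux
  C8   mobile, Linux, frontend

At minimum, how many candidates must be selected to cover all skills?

C1, C2, C7 together cover {ML, backend, UX, testing, mobile, Linux, frontend} — every skill.
No 2 of the 8 candidates cover everything (all 28 pairs fall short), so 3 is minimum.

3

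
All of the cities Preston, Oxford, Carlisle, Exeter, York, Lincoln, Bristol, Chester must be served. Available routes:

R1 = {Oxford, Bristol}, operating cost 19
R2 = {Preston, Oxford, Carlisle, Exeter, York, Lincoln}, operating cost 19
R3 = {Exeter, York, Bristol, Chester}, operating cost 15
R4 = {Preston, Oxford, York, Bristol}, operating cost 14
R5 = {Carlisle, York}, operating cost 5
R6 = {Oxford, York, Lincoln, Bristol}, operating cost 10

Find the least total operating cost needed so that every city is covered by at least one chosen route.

R2, R3 cover every city at operating cost 19 + 15 = 34.
Any cover uses at least 2 routes; among all covering selections none totals below 34.

34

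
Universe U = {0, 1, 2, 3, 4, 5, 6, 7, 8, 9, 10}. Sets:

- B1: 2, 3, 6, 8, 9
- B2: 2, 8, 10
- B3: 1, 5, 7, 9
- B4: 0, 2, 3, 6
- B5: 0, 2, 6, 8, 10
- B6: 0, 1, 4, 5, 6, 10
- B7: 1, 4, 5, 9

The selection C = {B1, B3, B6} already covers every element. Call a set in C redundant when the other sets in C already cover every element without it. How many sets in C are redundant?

0

Drop B1: 2, 3, 8 uncovered — not redundant.
Drop B3: 7 uncovered — not redundant.
Drop B6: 0, 4, 10 uncovered — not redundant.
None of the sets in C is redundant.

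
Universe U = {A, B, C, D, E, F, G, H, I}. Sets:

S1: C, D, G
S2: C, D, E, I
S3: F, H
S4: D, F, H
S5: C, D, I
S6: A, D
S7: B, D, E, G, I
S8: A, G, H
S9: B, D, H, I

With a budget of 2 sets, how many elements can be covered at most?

Choosing S2, S8 covers {A, C, D, E, G, H, I} — 7 elements.
No choice of 2 sets does better; here B, F are left uncovered.

7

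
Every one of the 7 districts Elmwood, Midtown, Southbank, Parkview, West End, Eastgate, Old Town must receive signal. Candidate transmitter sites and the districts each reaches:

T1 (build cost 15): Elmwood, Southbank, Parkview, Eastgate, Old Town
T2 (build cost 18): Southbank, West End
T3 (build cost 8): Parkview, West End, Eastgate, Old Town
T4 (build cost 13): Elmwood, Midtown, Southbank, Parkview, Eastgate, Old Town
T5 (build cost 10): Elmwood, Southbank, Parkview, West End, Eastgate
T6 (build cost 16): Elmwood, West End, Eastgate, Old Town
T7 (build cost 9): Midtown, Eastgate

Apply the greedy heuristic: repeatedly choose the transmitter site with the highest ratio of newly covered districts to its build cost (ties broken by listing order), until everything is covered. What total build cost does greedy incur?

21

Pick 1: T3 adds 4 new (Parkview, West End, Eastgate, Old Town) at build cost 8 (ratio 4/8).
Pick 2: T4 adds 3 new (Elmwood, Midtown, Southbank) at build cost 13 (ratio 3/13).
Greedy total build cost: 8 + 13 = 21.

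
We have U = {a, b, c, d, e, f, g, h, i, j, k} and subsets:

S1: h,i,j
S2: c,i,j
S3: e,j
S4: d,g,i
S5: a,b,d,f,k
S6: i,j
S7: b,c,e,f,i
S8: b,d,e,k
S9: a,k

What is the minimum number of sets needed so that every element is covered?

S1, S4, S5, S7 together cover {a, b, c, d, e, f, g, h, i, j, k} — every element.
No 3 of the 9 sets cover everything (all 84 triples fall short), so 4 is minimum.

4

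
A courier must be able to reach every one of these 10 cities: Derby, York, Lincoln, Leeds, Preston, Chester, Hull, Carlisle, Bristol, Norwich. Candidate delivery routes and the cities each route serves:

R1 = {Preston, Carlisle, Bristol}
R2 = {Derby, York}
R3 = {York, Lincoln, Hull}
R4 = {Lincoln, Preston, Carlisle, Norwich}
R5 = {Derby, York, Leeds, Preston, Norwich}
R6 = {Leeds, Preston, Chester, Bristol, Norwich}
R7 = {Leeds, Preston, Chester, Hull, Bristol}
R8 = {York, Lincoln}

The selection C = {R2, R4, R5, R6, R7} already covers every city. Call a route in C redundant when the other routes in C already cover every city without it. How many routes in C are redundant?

Drop R2: the rest still cover every city — redundant.
Drop R4: Lincoln, Carlisle uncovered — not redundant.
Drop R5: the rest still cover every city — redundant.
Drop R6: the rest still cover every city — redundant.
Drop R7: Hull uncovered — not redundant.
3 redundant: R2, R5, R6.

3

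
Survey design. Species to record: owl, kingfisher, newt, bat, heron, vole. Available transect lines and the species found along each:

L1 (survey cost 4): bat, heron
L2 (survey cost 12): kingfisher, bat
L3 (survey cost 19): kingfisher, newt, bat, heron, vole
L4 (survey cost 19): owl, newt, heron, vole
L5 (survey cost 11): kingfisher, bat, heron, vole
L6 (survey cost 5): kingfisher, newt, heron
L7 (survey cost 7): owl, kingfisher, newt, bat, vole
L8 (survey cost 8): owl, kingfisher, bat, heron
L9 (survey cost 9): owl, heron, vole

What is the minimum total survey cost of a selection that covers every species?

L1, L7 cover every species at survey cost 4 + 7 = 11.
Any cover uses at least 2 transects; among all covering selections none totals below 11.

11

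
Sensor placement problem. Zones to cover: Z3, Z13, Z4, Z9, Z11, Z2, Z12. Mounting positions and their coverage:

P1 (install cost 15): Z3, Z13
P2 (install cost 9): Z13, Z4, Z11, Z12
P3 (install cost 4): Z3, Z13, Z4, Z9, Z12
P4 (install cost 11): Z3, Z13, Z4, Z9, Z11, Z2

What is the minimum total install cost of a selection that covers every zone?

P3, P4 cover every zone at install cost 4 + 11 = 15.
Any cover uses at least 2 sensor positions; among all covering selections none totals below 15.

15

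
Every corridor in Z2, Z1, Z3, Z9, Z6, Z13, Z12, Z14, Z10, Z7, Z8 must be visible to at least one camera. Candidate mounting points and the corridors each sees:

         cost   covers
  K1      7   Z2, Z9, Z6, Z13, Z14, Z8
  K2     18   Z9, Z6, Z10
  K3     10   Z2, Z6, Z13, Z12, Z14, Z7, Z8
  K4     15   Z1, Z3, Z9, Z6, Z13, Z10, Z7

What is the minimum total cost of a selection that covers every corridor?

K3, K4 cover every corridor at cost 10 + 15 = 25.
Any cover uses at least 2 camera mounts; among all covering selections none totals below 25.

25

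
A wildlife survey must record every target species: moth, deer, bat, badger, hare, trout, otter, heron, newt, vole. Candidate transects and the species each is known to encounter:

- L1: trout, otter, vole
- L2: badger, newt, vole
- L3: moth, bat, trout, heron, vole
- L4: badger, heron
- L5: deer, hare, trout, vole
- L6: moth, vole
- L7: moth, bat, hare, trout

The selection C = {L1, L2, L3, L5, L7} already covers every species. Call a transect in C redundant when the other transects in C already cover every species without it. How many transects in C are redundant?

1

Drop L1: otter uncovered — not redundant.
Drop L2: badger, newt uncovered — not redundant.
Drop L3: heron uncovered — not redundant.
Drop L5: deer uncovered — not redundant.
Drop L7: the rest still cover every species — redundant.
1 redundant: L7.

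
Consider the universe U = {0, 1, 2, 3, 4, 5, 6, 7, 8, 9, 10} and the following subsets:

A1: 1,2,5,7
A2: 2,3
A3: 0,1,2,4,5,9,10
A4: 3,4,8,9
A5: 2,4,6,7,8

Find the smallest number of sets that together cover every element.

3

A2, A3, A5 together cover {0, 1, 2, 3, 4, 5, 6, 7, 8, 9, 10} — every element.
No 2 of the 5 sets cover everything (all 10 pairs fall short), so 3 is minimum.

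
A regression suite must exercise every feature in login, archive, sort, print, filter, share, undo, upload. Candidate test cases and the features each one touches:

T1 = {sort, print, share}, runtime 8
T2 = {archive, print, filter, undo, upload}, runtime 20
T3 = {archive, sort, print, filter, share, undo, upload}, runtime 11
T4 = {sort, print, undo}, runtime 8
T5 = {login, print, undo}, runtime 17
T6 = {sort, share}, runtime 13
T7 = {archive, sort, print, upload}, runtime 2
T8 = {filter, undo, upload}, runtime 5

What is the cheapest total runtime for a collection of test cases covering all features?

28

T3, T5 cover every feature at runtime 11 + 17 = 28.
Any cover uses at least 2 test cases; among all covering selections none totals below 28.
Greedy by coverage-per-runtime would pick T7, T8, T1, T5 for 32 — worse than the optimum 28.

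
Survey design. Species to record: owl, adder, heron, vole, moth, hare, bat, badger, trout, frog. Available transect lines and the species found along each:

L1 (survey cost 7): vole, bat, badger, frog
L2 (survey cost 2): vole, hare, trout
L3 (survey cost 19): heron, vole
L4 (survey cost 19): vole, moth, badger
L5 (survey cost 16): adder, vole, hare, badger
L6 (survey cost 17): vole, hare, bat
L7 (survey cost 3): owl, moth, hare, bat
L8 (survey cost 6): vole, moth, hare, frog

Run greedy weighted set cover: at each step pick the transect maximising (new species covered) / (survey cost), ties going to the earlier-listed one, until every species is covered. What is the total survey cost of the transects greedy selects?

Pick 1: L2 adds 3 new (vole, hare, trout) at survey cost 2 (ratio 3/2).
Pick 2: L7 adds 3 new (owl, moth, bat) at survey cost 3 (ratio 3/3).
Pick 3: L1 adds 2 new (badger, frog) at survey cost 7 (ratio 2/7).
Pick 4: L5 adds 1 new (adder) at survey cost 16 (ratio 1/16).
Pick 5: L3 adds 1 new (heron) at survey cost 19 (ratio 1/19).
Greedy total survey cost: 2 + 3 + 7 + 16 + 19 = 47. (The true optimum is 46, so greedy overshoots here.)

47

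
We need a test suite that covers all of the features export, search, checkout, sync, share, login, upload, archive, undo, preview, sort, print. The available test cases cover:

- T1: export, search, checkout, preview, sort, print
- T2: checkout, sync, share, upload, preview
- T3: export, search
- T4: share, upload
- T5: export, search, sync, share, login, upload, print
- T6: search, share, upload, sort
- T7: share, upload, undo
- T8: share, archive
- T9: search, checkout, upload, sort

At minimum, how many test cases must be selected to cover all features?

4

T1, T5, T7, T8 together cover {export, search, checkout, sync, share, login, upload, archive, undo, preview, sort, print} — every feature.
No 3 of the 9 test cases cover everything (all 84 triples fall short), so 4 is minimum.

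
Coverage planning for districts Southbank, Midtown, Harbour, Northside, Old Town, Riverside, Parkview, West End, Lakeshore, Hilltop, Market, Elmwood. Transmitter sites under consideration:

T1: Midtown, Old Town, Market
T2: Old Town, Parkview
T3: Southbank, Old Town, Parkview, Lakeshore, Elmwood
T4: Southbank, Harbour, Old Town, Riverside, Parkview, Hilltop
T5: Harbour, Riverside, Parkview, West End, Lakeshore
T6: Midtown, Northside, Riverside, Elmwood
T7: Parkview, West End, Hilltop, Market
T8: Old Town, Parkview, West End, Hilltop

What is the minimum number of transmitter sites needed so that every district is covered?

T1, T4, T5, T6 together cover {Southbank, Midtown, Harbour, Northside, Old Town, Riverside, Parkview, West End, Lakeshore, Hilltop, Market, Elmwood} — every district.
No 3 of the 8 transmitter sites cover everything (all 56 triples fall short), so 4 is minimum.

4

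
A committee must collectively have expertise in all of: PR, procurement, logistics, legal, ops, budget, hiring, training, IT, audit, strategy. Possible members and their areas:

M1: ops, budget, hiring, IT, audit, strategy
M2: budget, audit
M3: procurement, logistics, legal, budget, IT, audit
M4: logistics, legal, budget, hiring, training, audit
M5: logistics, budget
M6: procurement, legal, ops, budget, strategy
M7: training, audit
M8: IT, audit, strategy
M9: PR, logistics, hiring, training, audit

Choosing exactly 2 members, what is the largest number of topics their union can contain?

10

Choosing M6, M9 covers {PR, procurement, logistics, legal, ops, budget, hiring, training, audit, strategy} — 10 topics.
No choice of 2 members does better; here IT is left uncovered.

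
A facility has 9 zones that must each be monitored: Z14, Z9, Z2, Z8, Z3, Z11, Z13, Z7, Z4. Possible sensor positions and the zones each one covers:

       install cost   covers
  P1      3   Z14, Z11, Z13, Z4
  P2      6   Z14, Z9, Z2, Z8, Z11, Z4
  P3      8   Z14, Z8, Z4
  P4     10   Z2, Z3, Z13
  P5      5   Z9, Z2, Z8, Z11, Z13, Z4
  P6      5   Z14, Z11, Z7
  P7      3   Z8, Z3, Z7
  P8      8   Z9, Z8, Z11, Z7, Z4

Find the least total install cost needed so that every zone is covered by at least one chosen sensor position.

P1, P5, P7 cover every zone at install cost 3 + 5 + 3 = 11.
Any cover uses at least 3 sensor positions; among all covering selections none totals below 11.

11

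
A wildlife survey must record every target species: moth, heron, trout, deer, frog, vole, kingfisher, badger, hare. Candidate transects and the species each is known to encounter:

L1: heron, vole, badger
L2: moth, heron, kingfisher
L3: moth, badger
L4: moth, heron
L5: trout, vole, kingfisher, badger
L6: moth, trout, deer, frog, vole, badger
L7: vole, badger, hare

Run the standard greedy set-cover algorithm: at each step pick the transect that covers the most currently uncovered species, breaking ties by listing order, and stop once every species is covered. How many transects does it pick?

3

Pick 1: L6 covers 6 new species (moth, trout, deer, frog, vole, badger).
Pick 2: L2 covers 2 new species (heron, kingfisher).
Pick 3: L7 covers 1 new species (hare).
Greedy uses 3 transects.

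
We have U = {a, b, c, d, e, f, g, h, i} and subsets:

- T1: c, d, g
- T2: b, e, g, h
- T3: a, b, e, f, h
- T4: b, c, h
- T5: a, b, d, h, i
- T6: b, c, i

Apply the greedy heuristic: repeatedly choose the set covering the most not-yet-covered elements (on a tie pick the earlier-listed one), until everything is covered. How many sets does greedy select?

Pick 1: T3 covers 5 new elements (a, b, e, f, h).
Pick 2: T1 covers 3 new elements (c, d, g).
Pick 3: T5 covers 1 new elements (i).
Greedy uses 3 sets.

3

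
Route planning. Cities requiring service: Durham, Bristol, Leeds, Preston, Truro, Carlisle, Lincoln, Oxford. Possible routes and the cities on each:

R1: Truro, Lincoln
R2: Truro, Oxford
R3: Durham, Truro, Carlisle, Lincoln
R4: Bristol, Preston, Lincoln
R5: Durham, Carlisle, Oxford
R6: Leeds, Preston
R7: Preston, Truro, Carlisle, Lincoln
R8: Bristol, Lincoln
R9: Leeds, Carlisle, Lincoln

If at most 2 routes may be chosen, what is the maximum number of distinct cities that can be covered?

6

Choosing R3, R4 covers {Durham, Bristol, Preston, Truro, Carlisle, Lincoln} — 6 cities.
No choice of 2 routes does better; here Leeds, Oxford are left uncovered.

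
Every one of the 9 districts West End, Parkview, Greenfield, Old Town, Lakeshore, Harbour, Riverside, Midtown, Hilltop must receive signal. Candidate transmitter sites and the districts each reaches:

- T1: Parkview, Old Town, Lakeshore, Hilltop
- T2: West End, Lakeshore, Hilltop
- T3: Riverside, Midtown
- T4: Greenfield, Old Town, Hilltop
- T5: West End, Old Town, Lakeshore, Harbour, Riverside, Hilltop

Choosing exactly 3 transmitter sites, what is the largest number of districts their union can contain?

Choosing T1, T3, T5 covers {West End, Parkview, Old Town, Lakeshore, Harbour, Riverside, Midtown, Hilltop} — 8 districts.
No choice of 3 transmitter sites does better; here Greenfield is left uncovered.

8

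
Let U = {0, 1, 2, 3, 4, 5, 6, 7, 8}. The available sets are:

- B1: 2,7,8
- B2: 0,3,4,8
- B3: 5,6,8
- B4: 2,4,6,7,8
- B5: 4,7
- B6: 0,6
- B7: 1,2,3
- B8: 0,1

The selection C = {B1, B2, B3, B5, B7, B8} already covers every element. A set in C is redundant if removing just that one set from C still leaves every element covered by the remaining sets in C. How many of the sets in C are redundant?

5

Drop B1: the rest still cover every element — redundant.
Drop B2: the rest still cover every element — redundant.
Drop B3: 5, 6 uncovered — not redundant.
Drop B5: the rest still cover every element — redundant.
Drop B7: the rest still cover every element — redundant.
Drop B8: the rest still cover every element — redundant.
5 redundant: B1, B2, B5, B7, B8.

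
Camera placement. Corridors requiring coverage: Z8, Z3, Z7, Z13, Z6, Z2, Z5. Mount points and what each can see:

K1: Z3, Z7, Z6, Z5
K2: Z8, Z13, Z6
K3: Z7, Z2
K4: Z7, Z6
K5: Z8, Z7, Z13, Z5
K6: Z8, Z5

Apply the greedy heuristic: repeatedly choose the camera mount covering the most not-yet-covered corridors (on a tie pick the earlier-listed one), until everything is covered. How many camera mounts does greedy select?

3

Pick 1: K1 covers 4 new corridors (Z3, Z7, Z6, Z5).
Pick 2: K2 covers 2 new corridors (Z8, Z13).
Pick 3: K3 covers 1 new corridors (Z2).
Greedy uses 3 camera mounts.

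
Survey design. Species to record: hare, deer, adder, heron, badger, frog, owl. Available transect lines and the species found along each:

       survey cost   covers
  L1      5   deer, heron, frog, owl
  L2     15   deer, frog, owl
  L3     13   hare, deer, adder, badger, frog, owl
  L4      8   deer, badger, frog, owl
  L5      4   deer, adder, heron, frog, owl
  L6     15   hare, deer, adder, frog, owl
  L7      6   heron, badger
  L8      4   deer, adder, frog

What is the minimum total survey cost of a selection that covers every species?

L3, L5 cover every species at survey cost 13 + 4 = 17.
Any cover uses at least 2 transects; among all covering selections none totals below 17.
Greedy by coverage-per-survey cost would pick L5, L7, L3 for 23 — worse than the optimum 17.

17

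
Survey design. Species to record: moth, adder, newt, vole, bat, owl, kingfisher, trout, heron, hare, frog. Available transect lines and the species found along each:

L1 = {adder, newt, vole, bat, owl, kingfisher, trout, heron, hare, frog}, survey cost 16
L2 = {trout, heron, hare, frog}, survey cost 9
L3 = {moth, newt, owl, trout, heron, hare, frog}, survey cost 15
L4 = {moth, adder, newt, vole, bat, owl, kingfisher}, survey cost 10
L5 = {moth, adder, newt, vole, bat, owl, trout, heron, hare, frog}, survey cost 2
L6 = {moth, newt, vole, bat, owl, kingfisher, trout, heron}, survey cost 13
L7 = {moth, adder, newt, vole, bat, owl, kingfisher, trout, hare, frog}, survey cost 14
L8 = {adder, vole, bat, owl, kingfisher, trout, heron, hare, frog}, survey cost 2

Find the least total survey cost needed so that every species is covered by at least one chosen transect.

L5, L8 cover every species at survey cost 2 + 2 = 4.
Any cover uses at least 2 transects; among all covering selections none totals below 4.

4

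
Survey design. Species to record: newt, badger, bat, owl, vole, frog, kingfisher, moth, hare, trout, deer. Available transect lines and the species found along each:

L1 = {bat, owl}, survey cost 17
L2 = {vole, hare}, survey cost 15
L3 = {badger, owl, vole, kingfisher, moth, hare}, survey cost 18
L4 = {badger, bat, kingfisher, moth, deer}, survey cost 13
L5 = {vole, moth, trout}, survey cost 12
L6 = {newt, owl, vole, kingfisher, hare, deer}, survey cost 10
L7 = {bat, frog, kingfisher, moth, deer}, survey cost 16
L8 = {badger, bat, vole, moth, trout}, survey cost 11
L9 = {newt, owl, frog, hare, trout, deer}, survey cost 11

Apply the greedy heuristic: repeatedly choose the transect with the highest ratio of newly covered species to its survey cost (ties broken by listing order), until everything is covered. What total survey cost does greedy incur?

Pick 1: L6 adds 6 new (newt, owl, vole, kingfisher, hare, deer) at survey cost 10 (ratio 6/10).
Pick 2: L8 adds 4 new (badger, bat, moth, trout) at survey cost 11 (ratio 4/11).
Pick 3: L9 adds 1 new (frog) at survey cost 11 (ratio 1/11).
Greedy total survey cost: 10 + 11 + 11 = 32.

32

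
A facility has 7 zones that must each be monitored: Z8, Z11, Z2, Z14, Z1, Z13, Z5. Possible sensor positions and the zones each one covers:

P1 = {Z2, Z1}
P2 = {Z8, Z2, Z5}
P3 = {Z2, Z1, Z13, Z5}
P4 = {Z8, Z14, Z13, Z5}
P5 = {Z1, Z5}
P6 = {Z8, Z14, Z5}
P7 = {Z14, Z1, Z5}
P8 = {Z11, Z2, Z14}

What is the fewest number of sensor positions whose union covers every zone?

P1, P4, P8 together cover {Z8, Z11, Z2, Z14, Z1, Z13, Z5} — every zone.
No 2 of the 8 sensor positions cover everything (all 28 pairs fall short), so 3 is minimum.

3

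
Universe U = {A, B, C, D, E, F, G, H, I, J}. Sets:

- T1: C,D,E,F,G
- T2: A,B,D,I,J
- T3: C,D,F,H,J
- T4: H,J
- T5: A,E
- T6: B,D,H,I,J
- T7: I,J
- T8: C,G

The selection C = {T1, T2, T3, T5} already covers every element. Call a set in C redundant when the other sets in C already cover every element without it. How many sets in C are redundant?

1

Drop T1: G uncovered — not redundant.
Drop T2: B, I uncovered — not redundant.
Drop T3: H uncovered — not redundant.
Drop T5: the rest still cover every element — redundant.
1 redundant: T5.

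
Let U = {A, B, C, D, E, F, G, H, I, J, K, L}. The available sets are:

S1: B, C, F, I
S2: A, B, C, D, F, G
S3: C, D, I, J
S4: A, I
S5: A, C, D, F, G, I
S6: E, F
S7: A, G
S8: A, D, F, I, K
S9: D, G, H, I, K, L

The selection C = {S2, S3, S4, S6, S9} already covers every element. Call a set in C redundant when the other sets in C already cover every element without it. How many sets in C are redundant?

Drop S2: B uncovered — not redundant.
Drop S3: J uncovered — not redundant.
Drop S4: the rest still cover every element — redundant.
Drop S6: E uncovered — not redundant.
Drop S9: H, K, L uncovered — not redundant.
1 redundant: S4.

1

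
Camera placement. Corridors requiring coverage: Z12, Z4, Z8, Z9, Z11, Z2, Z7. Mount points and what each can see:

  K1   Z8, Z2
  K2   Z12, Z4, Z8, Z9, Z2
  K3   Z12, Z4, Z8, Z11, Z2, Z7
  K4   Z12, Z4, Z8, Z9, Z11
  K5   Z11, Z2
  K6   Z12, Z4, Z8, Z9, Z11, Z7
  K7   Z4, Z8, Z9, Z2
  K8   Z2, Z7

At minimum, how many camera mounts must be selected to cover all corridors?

2

K1, K6 together cover {Z12, Z4, Z8, Z9, Z11, Z2, Z7} — every corridor.
No single camera mount contains all 7 corridors, so 2 is optimal.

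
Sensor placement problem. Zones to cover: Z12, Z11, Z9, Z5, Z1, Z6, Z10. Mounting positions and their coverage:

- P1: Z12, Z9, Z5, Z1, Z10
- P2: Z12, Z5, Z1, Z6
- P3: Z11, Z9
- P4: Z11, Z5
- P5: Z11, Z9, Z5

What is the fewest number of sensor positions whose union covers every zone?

3

P1, P2, P3 together cover {Z12, Z11, Z9, Z5, Z1, Z6, Z10} — every zone.
No 2 of the 5 sensor positions cover everything (all 10 pairs fall short), so 3 is minimum.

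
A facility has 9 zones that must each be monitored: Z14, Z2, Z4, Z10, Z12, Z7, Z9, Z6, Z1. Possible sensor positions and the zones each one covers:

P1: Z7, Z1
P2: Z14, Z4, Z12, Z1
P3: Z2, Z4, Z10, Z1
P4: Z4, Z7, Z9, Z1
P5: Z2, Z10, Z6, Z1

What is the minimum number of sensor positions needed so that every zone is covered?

3

P2, P4, P5 together cover {Z14, Z2, Z4, Z10, Z12, Z7, Z9, Z6, Z1} — every zone.
No 2 of the 5 sensor positions cover everything (all 10 pairs fall short), so 3 is minimum.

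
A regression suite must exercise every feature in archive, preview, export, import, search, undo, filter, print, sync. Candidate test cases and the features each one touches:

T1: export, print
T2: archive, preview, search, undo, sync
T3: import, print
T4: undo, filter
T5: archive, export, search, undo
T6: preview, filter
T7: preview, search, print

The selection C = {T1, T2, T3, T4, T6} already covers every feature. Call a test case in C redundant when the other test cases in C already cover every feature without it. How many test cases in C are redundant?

2

Drop T1: export uncovered — not redundant.
Drop T2: archive, search, sync uncovered — not redundant.
Drop T3: import uncovered — not redundant.
Drop T4: the rest still cover every feature — redundant.
Drop T6: the rest still cover every feature — redundant.
2 redundant: T4, T6.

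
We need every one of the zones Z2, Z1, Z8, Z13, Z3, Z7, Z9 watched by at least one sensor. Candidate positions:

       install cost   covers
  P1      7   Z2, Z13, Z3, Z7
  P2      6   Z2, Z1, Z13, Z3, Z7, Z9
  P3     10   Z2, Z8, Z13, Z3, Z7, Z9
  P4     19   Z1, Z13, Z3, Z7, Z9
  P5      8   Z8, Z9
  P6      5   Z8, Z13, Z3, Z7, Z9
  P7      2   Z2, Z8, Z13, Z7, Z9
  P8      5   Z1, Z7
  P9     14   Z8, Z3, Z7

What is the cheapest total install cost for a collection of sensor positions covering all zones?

P2, P7 cover every zone at install cost 6 + 2 = 8.
Any cover uses at least 2 sensor positions; among all covering selections none totals below 8.

8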